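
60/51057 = 20/17019 = 0.00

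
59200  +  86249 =145449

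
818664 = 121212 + 697452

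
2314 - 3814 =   -  1500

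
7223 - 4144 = 3079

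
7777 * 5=38885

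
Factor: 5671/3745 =53/35 = 5^( - 1) *7^( - 1)*53^1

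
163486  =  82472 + 81014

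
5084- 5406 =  - 322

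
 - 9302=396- 9698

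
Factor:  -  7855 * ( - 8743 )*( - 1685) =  - 115719506525= - 5^2*7^1*337^1 * 1249^1*1571^1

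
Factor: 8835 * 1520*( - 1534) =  - 2^5*3^1* 5^2 * 13^1*19^2 * 31^1 *59^1 = - 20600392800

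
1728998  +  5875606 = 7604604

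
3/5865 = 1/1955 = 0.00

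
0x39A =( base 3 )1021011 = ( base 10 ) 922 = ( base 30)10m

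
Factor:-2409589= - 7^1*13^1 *26479^1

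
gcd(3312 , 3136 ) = 16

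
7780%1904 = 164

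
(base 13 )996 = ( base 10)1644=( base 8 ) 3154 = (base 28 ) 22K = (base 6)11340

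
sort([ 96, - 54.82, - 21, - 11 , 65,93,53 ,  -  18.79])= [ - 54.82,- 21,  -  18.79, - 11, 53, 65,93,96]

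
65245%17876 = 11617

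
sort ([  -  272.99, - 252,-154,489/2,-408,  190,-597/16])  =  [ - 408, - 272.99, - 252, - 154, - 597/16,190,489/2]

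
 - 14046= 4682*( - 3) 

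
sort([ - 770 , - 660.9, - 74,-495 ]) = [ - 770, - 660.9, - 495, - 74 ] 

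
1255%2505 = 1255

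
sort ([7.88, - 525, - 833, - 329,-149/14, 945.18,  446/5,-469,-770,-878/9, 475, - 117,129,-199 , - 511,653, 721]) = [ - 833,-770, - 525, -511, - 469,-329, - 199,-117, - 878/9, -149/14,7.88, 446/5,129,475, 653,721,945.18]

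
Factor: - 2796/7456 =  -  3/8 = -2^( - 3)*3^1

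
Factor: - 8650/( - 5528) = 2^ ( - 2 ) *5^2*173^1*691^( - 1) = 4325/2764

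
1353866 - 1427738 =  - 73872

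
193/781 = 193/781 = 0.25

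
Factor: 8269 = 8269^1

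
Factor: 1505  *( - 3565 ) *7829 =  - 42005129425= - 5^2* 7^1*23^1*31^1 * 43^1*7829^1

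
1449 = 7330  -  5881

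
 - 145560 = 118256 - 263816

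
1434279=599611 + 834668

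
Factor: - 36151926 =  - 2^1*3^1*6025321^1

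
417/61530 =139/20510 = 0.01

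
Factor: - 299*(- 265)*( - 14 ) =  - 2^1 * 5^1*7^1*13^1*23^1*53^1 = -1109290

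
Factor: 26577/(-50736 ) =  - 2^(-4 )*3^1*7^( - 1)*  151^(-1 )*2953^1 = -  8859/16912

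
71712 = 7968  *9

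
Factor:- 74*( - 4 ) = 296 = 2^3 *37^1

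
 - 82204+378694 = 296490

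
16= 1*16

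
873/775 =873/775 = 1.13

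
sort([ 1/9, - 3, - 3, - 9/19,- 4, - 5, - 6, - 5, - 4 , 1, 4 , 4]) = [ - 6,-5, - 5, - 4, - 4, - 3,-3, -9/19 , 1/9, 1 , 4 , 4]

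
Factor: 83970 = 2^1 * 3^3 * 5^1*311^1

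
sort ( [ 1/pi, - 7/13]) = [ - 7/13,  1/pi]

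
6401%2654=1093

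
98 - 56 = 42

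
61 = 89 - 28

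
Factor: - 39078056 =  - 2^3*43^1*47^1*2417^1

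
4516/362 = 12 + 86/181 = 12.48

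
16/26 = 8/13 = 0.62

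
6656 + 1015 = 7671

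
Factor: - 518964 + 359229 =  - 3^1*5^1*23^1*463^1 = - 159735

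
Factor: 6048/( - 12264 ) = - 36/73 = - 2^2*3^2*73^ ( - 1) 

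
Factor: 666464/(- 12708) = -2^3* 3^( - 2)*59^1 = -472/9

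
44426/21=44426/21 = 2115.52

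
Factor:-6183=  - 3^3*229^1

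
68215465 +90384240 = 158599705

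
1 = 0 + 1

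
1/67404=1/67404 = 0.00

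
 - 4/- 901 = 4/901=0.00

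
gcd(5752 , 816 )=8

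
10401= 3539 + 6862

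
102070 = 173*590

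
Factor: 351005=5^1*70201^1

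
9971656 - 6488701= 3482955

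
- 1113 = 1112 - 2225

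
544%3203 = 544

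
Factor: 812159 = 109^1*7451^1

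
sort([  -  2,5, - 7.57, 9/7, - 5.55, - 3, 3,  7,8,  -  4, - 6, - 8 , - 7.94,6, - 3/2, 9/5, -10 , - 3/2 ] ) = [  -  10,-8,-7.94, - 7.57, - 6, - 5.55, - 4,-3, - 2, - 3/2, - 3/2, 9/7,9/5 , 3, 5,6,7, 8 ] 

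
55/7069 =55/7069 = 0.01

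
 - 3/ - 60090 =1/20030  =  0.00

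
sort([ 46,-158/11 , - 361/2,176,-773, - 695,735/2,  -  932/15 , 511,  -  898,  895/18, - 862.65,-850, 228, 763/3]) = [ - 898, - 862.65,  -  850, - 773,  -  695, - 361/2, - 932/15,  -  158/11,  46,  895/18,176,228,763/3 , 735/2, 511]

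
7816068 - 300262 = 7515806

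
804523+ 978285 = 1782808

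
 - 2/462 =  - 1 + 230/231 = - 0.00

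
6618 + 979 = 7597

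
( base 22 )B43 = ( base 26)807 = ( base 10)5415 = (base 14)1d8b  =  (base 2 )1010100100111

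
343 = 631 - 288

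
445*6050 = 2692250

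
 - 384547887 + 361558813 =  - 22989074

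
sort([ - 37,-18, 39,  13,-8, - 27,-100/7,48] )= [ - 37, - 27 , - 18, - 100/7 , - 8, 13, 39, 48]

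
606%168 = 102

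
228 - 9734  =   - 9506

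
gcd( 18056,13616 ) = 296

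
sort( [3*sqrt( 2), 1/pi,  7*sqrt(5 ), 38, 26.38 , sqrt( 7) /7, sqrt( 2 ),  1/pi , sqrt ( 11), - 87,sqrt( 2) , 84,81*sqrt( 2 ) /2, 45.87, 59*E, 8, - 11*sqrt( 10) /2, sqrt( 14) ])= [ - 87,-11*sqrt( 10) /2,  1/pi,1/pi, sqrt(7) /7, sqrt( 2), sqrt(2 ), sqrt( 11),sqrt(14), 3*sqrt ( 2 ), 8, 7*sqrt( 5),26.38, 38, 45.87,81 *sqrt ( 2 ) /2,84,59  *E]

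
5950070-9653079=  - 3703009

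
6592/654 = 10 + 26/327 = 10.08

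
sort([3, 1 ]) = [ 1,3]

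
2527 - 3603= -1076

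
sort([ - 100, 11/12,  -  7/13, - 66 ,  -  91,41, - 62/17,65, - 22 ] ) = [- 100, - 91, - 66, - 22, - 62/17, - 7/13,11/12,41, 65 ]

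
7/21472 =7/21472 =0.00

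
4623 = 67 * 69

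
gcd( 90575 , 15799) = 1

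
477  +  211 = 688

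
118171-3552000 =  - 3433829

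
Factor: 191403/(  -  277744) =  - 2^( -4)*3^4*17^1*139^1*17359^(-1 ) 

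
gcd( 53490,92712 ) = 6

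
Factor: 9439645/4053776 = 2^( - 4)*5^1*29^1*65101^1*253361^( - 1 )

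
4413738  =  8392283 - 3978545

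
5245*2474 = 12976130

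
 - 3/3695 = -3/3695= - 0.00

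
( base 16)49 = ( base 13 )58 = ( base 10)73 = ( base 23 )34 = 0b1001001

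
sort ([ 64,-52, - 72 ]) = [ - 72,- 52, 64]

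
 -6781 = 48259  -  55040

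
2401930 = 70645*34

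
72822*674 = 49082028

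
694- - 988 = 1682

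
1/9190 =1/9190 = 0.00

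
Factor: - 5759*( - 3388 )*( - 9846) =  - 2^3*3^2 * 7^1* 11^2 * 13^1*443^1*547^1 = -  192110150232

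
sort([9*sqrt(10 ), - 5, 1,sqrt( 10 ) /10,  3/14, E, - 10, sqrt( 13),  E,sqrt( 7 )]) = [ - 10, - 5,  3/14 , sqrt(10 ) /10, 1,  sqrt( 7), E,E , sqrt(13 ), 9 * sqrt( 10)]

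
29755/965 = 30  +  161/193 = 30.83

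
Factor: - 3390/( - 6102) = 3^(  -  2)*5^1 = 5/9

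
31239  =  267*117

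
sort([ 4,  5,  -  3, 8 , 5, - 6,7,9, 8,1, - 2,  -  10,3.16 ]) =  [ - 10, - 6 , - 3,-2,1, 3.16, 4,  5 , 5, 7, 8 , 8, 9]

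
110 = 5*22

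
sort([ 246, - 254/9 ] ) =[ - 254/9,246]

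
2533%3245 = 2533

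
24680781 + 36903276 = 61584057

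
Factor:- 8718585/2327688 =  - 2^( - 3) * 3^(-1 )*5^1*11^ ( - 1)*2939^(-1 )*581239^1 = -2906195/775896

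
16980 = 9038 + 7942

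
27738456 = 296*93711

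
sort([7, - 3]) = [ - 3, 7]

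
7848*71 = 557208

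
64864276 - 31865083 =32999193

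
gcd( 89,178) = 89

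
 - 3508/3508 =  - 1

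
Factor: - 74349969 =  - 3^1*193^1*  128411^1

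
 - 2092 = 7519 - 9611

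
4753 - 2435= 2318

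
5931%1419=255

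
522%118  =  50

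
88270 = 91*970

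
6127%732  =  271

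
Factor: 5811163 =5811163^1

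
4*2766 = 11064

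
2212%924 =364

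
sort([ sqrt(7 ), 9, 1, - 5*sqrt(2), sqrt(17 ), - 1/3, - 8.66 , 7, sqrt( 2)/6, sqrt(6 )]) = [ - 8.66, - 5*sqrt( 2) , - 1/3,sqrt (2)/6,1,  sqrt(6),sqrt(7), sqrt( 17),7, 9 ] 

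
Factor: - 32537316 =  - 2^2*3^1 * 7^1*509^1*761^1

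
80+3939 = 4019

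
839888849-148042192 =691846657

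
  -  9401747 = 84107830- 93509577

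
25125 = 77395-52270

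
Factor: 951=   3^1*317^1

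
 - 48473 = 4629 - 53102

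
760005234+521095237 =1281100471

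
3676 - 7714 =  -4038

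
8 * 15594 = 124752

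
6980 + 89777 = 96757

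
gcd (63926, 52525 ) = 1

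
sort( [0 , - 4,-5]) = [-5 , - 4,0]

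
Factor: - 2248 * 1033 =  - 2322184 = - 2^3*281^1 *1033^1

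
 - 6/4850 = - 3/2425 = - 0.00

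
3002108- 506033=2496075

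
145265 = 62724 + 82541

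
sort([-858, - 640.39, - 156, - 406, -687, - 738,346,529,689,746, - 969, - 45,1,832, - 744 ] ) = [ -969,-858,-744,-738, - 687, - 640.39, - 406, - 156, - 45 , 1,346,529,689,746,832]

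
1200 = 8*150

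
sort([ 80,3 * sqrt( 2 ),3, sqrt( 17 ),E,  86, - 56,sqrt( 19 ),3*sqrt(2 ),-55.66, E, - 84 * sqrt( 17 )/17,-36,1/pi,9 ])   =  [ - 56, - 55.66, - 36 , - 84*sqrt(17 )/17,1/pi, E, E,3, sqrt( 17 ),3*sqrt(2),3 * sqrt(2 ), sqrt( 19 ),9, 80, 86]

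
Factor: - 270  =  -2^1*3^3*5^1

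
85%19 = 9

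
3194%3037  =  157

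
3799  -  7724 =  - 3925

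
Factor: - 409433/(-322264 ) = 2^( - 3 ) * 40283^( - 1 )  *409433^1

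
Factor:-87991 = - 87991^1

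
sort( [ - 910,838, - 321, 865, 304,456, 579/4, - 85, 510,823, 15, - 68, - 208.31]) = [ - 910,  -  321, -208.31, - 85, - 68,15,579/4,304,456, 510 , 823 , 838, 865]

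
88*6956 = 612128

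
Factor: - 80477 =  - 23^1*3499^1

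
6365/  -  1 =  - 6365/1 = - 6365.00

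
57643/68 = 847 + 47/68= 847.69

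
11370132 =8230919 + 3139213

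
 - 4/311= - 4/311 = - 0.01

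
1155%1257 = 1155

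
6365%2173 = 2019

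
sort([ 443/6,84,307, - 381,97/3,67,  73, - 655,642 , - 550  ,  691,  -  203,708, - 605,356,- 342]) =[-655, - 605, - 550,-381 ,-342,  -  203,  97/3,67, 73, 443/6,84, 307,356,642,  691 , 708]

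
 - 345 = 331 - 676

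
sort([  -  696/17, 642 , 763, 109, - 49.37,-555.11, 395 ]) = [ - 555.11, - 49.37, - 696/17 , 109, 395, 642, 763 ] 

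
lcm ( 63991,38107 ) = 3391523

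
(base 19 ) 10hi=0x1c20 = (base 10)7200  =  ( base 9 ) 10780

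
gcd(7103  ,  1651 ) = 1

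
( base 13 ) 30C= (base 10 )519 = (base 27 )J6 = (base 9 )636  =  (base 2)1000000111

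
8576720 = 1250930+7325790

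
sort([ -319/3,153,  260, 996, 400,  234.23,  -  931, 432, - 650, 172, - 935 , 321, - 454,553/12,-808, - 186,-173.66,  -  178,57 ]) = [ - 935, - 931, - 808, - 650,  -  454, - 186, - 178, - 173.66, - 319/3 , 553/12, 57,153,172, 234.23,260,321, 400, 432, 996] 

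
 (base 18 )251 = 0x2E3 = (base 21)1e4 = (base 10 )739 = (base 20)1gj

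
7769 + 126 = 7895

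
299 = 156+143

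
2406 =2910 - 504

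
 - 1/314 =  - 1/314= -0.00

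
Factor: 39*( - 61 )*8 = -19032 = - 2^3*3^1*13^1 * 61^1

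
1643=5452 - 3809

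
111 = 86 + 25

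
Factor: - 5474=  - 2^1*7^1*17^1*23^1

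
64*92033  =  5890112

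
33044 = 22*1502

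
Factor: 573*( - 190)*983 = - 107019210= -  2^1*3^1*5^1*19^1*191^1*983^1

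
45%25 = 20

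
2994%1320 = 354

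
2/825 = 2/825 =0.00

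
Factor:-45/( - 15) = 3 = 3^1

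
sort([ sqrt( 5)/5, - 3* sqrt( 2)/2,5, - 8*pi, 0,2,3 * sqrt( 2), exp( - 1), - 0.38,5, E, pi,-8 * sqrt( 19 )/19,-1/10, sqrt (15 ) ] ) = [ - 8* pi, - 3*sqrt( 2 ) /2,  -  8*sqrt(19)/19, - 0.38,-1/10,0,exp( - 1 ),sqrt( 5)/5,2, E,pi, sqrt(15), 3*sqrt ( 2 ), 5,5]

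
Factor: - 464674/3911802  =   - 232337/1955901 = - 3^(-1)*7^1*17^( - 1 )*33191^1*38351^(  -  1)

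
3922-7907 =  - 3985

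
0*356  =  0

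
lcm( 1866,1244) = 3732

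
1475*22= 32450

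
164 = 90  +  74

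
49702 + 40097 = 89799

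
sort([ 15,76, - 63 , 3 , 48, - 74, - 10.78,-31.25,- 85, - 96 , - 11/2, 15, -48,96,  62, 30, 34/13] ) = [ - 96,-85, - 74,-63, - 48 ,-31.25, - 10.78,-11/2,34/13,3, 15 , 15, 30,48,62,76, 96]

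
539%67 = 3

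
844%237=133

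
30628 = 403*76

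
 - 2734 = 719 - 3453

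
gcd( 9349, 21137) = 1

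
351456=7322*48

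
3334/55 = 60 + 34/55 = 60.62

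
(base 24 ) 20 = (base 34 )1E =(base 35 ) 1D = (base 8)60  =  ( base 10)48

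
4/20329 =4/20329 = 0.00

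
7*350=2450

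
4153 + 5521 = 9674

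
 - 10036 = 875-10911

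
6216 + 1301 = 7517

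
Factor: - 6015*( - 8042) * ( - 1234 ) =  - 2^2*3^1* 5^1*401^1*617^1*4021^1 = - 59691825420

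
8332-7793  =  539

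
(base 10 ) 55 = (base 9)61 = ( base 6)131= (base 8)67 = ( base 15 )3a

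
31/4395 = 31/4395 = 0.01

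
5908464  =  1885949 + 4022515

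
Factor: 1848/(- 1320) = -7/5  =  - 5^ ( - 1)*7^1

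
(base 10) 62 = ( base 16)3e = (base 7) 116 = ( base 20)32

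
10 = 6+4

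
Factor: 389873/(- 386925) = -3^(-1)*5^(-2) * 7^(-1) * 23^2 = - 529/525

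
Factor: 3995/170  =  2^( -1)*47^1 =47/2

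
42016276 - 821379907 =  - 779363631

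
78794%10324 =6526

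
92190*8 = 737520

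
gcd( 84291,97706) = 1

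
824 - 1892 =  - 1068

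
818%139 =123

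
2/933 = 2/933=0.00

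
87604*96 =8409984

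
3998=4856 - 858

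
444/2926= 222/1463  =  0.15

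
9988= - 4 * ( - 2497)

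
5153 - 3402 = 1751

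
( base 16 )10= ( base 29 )g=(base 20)G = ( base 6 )24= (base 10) 16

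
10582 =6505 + 4077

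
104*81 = 8424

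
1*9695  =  9695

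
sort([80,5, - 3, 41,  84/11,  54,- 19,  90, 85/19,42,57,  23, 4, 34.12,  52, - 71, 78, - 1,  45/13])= [ - 71,-19, - 3, - 1,45/13,4,85/19, 5  ,  84/11,23,34.12, 41, 42,52, 54, 57,78,  80,  90]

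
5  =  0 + 5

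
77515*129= 9999435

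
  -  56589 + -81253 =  - 137842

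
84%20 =4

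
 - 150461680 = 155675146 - 306136826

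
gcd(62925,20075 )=25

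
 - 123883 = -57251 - 66632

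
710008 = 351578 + 358430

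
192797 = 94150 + 98647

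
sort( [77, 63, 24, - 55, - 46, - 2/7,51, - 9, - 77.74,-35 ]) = [ - 77.74, - 55,- 46, - 35, -9,- 2/7,  24, 51,63,77]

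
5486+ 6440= 11926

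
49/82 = 49/82 = 0.60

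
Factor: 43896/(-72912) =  - 59/98=   -2^( - 1)*7^( - 2 )*59^1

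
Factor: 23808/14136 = 2^5*19^( - 1) = 32/19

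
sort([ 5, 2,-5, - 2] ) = [ - 5, - 2, 2, 5 ] 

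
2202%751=700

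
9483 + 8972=18455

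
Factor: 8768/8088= 2^3*3^( - 1 )*137^1* 337^( - 1) = 1096/1011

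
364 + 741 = 1105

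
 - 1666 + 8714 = 7048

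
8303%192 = 47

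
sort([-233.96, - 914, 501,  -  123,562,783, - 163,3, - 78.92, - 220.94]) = [  -  914 , - 233.96, - 220.94, - 163, - 123, - 78.92, 3, 501, 562, 783 ] 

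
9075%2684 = 1023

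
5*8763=43815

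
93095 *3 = 279285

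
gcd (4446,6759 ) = 9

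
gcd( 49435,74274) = 1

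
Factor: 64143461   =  1511^1*42451^1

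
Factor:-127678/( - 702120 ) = 63839/351060 =2^(-2 ) * 3^( - 1)  *  5^( - 1) * 5851^( - 1 )*63839^1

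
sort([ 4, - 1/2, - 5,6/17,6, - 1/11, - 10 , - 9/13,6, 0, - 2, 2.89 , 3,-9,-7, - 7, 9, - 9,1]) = [ - 10, - 9, - 9, - 7,  -  7, - 5, - 2, - 9/13 , - 1/2, - 1/11, 0, 6/17, 1, 2.89,3, 4, 6, 6, 9 ]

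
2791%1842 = 949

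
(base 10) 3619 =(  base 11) 27a0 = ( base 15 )1114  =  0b111000100011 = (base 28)4H7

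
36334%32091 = 4243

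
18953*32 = 606496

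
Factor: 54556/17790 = 46/15 = 2^1*3^( - 1)*5^( - 1 )*23^1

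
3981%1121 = 618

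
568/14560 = 71/1820 =0.04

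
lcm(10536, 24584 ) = 73752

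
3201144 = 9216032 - 6014888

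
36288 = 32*1134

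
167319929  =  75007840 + 92312089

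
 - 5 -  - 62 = 57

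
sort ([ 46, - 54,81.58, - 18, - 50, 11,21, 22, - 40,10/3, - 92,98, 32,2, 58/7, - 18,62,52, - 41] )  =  [ - 92, - 54, - 50,-41,  -  40,  -  18,- 18,2,10/3,58/7, 11,21 , 22,32, 46,  52,62,81.58, 98 ] 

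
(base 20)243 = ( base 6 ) 4031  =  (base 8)1563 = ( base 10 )883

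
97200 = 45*2160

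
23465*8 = 187720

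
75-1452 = -1377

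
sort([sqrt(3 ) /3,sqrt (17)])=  [sqrt(3 )/3, sqrt( 17) ] 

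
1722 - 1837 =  - 115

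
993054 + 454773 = 1447827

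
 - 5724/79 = -5724/79 =- 72.46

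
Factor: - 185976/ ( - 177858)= 252/241 = 2^2* 3^2*7^1*241^( - 1) 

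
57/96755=57/96755 = 0.00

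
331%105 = 16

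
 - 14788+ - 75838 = - 90626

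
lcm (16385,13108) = 65540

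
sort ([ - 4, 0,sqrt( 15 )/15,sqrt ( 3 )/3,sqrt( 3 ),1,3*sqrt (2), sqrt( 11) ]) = [ - 4,0,sqrt( 15) /15,sqrt (3)/3,1, sqrt( 3),sqrt(11 ) , 3*sqrt ( 2)]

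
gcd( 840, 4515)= 105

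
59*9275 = 547225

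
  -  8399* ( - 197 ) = 1654603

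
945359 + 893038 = 1838397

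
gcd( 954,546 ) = 6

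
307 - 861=  -  554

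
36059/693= 52 + 23/693 =52.03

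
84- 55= 29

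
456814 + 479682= 936496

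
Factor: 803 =11^1* 73^1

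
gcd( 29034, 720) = 18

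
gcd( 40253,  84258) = 1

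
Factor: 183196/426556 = 271^1*631^(- 1) = 271/631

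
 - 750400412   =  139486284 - 889886696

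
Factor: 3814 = 2^1 * 1907^1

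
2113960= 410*5156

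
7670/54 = 142  +  1/27 = 142.04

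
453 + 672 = 1125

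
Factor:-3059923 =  - 43^1*71161^1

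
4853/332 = 14+205/332 = 14.62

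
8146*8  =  65168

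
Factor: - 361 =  - 19^2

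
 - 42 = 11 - 53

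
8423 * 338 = 2846974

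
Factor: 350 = 2^1*5^2* 7^1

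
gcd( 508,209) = 1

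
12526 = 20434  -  7908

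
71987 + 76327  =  148314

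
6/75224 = 3/37612 =0.00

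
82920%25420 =6660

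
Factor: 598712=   2^3*67^1*1117^1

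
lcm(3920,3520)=172480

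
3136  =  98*32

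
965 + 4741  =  5706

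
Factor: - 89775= - 3^3*5^2*7^1*19^1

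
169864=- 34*( - 4996 )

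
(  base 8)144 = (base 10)100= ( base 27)3J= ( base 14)72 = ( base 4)1210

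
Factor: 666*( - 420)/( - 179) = 279720/179 = 2^3*  3^3 * 5^1*7^1*37^1*  179^( - 1 )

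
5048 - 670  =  4378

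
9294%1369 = 1080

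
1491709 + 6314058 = 7805767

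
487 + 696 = 1183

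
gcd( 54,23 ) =1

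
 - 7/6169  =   - 1  +  6162/6169 = - 0.00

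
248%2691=248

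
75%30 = 15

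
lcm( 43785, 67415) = 4247145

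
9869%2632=1973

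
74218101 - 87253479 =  - 13035378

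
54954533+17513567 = 72468100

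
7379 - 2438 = 4941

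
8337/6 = 1389+ 1/2= 1389.50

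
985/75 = 197/15 = 13.13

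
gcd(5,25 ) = 5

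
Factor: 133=7^1*19^1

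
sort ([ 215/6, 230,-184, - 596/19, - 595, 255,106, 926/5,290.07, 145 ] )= [-595, - 184,-596/19 , 215/6,106, 145,926/5, 230, 255, 290.07 ] 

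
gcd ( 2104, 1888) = 8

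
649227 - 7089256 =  - 6440029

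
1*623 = 623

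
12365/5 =2473  =  2473.00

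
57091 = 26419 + 30672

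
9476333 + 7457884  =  16934217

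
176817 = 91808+85009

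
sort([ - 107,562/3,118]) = [ - 107, 118,  562/3]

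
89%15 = 14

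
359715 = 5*71943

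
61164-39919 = 21245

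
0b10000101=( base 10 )133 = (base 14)97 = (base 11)111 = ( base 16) 85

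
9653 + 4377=14030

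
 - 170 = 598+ -768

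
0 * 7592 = 0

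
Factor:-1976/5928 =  -3^ (  -  1)= - 1/3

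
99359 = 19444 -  - 79915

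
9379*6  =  56274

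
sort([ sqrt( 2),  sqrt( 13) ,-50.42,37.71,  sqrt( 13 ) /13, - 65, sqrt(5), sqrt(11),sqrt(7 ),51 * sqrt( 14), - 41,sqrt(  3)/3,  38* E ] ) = [ - 65,-50.42,-41,sqrt( 13 )/13,sqrt(3 ) /3,sqrt(2), sqrt ( 5 ), sqrt(7),  sqrt(11),sqrt(13 ),37.71,38*E,  51 * sqrt(14)] 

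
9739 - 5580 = 4159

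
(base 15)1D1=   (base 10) 421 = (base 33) CP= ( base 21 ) k1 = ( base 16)1A5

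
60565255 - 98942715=  -  38377460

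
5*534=2670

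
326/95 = 326/95 =3.43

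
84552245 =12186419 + 72365826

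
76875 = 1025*75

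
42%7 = 0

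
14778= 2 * 7389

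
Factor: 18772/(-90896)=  - 2^( - 2)*19^1*23^ ( - 1) = -19/92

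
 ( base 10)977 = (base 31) 10G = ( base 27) 195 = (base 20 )28h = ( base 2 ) 1111010001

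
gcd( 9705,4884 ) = 3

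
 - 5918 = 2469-8387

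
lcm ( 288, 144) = 288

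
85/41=2 + 3/41 = 2.07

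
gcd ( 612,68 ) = 68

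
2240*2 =4480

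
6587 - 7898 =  - 1311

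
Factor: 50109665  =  5^1 * 10021933^1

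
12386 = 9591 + 2795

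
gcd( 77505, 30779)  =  1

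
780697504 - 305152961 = 475544543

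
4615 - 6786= - 2171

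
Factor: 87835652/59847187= 2^2*21958913^1*59847187^( - 1)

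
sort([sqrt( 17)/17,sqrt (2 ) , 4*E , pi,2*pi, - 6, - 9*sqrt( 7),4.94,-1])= [-9*sqrt( 7), - 6, - 1, sqrt(17 )/17,sqrt(2 ),pi,4.94, 2*pi , 4*E]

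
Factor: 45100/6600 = 2^(-1)*3^( - 1 )*41^1 = 41/6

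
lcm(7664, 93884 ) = 375536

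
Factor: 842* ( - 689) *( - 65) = 2^1*5^1 * 13^2 * 53^1*421^1 = 37708970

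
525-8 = 517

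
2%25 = 2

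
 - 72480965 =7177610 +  - 79658575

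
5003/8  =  5003/8 = 625.38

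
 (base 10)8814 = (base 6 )104450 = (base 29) adr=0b10001001101110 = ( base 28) b6m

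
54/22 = 2+5/11=2.45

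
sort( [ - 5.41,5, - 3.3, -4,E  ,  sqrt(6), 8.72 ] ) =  [ - 5.41, - 4,  -  3.3, sqrt(6),E, 5,8.72 ] 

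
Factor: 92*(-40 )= - 3680=- 2^5  *  5^1 * 23^1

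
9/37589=9/37589 = 0.00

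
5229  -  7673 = -2444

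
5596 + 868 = 6464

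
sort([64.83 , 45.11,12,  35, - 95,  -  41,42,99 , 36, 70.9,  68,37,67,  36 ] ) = [ - 95, - 41,12, 35, 36,36, 37,42,45.11, 64.83,67 , 68, 70.9, 99]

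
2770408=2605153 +165255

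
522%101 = 17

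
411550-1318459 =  - 906909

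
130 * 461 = 59930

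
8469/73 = 116 + 1/73 = 116.01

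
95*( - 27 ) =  - 2565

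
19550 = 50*391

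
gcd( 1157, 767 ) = 13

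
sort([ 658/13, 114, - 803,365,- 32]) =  [-803,- 32,658/13,  114 , 365] 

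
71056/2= 35528 = 35528.00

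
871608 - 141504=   730104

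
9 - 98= -89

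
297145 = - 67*( - 4435) 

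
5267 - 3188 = 2079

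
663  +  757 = 1420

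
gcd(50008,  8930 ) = 1786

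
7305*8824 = 64459320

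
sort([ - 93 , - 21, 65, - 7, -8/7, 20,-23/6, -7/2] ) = [ - 93,- 21, - 7, - 23/6, - 7/2, - 8/7, 20,65]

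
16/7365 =16/7365  =  0.00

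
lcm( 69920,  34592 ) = 3286240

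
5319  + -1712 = 3607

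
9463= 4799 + 4664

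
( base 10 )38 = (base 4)212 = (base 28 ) 1a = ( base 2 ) 100110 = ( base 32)16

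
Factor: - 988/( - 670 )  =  2^1*5^ ( - 1)*13^1*19^1*67^(-1 ) = 494/335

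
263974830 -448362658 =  - 184387828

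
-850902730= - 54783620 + - 796119110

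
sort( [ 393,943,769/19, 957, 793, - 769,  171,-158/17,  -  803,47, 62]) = [-803, - 769, - 158/17,769/19, 47,62,171 , 393,  793,943,957]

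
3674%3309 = 365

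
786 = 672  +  114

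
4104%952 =296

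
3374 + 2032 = 5406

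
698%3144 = 698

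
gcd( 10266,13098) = 354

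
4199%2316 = 1883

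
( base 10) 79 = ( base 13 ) 61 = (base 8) 117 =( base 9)87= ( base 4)1033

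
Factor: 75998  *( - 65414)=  - 2^2*13^1*37^1*79^1*32707^1 =- 4971333172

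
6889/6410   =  1+ 479/6410 = 1.07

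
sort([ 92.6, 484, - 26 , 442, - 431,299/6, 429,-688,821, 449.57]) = [-688, - 431 , - 26 , 299/6,92.6 , 429, 442, 449.57 , 484, 821]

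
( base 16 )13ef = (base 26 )7e7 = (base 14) 1C07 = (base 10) 5103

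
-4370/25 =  -175 + 1/5 =-174.80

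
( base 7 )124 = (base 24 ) 2j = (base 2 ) 1000011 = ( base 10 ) 67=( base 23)2l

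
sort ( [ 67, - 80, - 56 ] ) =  [-80, - 56, 67]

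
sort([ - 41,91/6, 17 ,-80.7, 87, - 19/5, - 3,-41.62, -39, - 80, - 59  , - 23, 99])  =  [-80.7,-80 ,- 59 ,  -  41.62,-41,-39, - 23, - 19/5, - 3,91/6,17,87, 99] 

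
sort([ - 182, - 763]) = [-763, - 182] 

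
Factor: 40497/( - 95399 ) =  -3^1*19^(-1 )*5021^( - 1)*13499^1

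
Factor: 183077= 29^1*59^1 * 107^1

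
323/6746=323/6746 = 0.05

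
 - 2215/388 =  - 6 +113/388 = - 5.71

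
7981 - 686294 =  - 678313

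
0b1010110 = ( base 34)2i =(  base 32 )2M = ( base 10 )86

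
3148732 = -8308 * ( - 379 ) 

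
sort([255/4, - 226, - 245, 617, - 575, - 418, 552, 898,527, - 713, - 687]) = [ - 713,  -  687 , - 575, - 418, - 245,-226,255/4,527, 552,617,898]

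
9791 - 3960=5831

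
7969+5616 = 13585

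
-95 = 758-853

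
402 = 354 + 48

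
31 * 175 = 5425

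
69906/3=23302= 23302.00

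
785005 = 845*929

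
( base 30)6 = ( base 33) 6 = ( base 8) 6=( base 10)6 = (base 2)110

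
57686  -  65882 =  - 8196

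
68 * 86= 5848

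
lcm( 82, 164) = 164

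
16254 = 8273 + 7981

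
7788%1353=1023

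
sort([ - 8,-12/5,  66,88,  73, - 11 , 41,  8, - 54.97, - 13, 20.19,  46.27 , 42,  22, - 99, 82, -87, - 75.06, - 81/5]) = [ - 99, - 87 , - 75.06, - 54.97, - 81/5, - 13, - 11, - 8, - 12/5, 8,20.19, 22, 41, 42,46.27,66,73,82, 88] 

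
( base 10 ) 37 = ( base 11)34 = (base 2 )100101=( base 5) 122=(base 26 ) 1B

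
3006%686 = 262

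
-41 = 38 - 79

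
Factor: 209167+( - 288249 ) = - 2^1 * 39541^1 = -79082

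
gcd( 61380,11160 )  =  5580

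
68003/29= 68003/29 = 2344.93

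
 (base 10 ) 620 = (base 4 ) 21230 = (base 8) 1154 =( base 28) m4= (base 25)ok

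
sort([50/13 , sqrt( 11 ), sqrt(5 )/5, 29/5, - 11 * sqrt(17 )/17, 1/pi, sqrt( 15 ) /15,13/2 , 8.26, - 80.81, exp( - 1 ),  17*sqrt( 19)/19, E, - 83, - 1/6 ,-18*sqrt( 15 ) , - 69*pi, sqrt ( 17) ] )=[-69*pi, - 83 , - 80.81, - 18*sqrt( 15),-11*sqrt(17) /17, - 1/6, sqrt( 15)/15,1/pi, exp(- 1),sqrt( 5)/5, E , sqrt (11 ),50/13,17 * sqrt( 19)/19,  sqrt (17 ), 29/5, 13/2,8.26] 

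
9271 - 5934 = 3337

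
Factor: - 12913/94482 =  - 2^(- 1 ) * 3^(-2)*29^( - 1)*37^1*181^( - 1 )*349^1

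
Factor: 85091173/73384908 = 2^( - 2)*3^( - 1)*59^(- 1) * 103651^( - 1)*85091173^1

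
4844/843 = 5+629/843 = 5.75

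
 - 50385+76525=26140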